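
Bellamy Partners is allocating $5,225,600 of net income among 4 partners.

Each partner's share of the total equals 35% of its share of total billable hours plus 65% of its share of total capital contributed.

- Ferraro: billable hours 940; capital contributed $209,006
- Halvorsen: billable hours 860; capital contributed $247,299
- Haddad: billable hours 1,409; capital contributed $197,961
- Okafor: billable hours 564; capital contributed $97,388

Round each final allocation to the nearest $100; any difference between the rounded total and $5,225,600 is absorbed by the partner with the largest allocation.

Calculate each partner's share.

Billable hours total 3,773; capital contributed total 751,654.
Combined weights (35% billable hours + 65% capital contributed): Ferraro 0.2679; Halvorsen 0.2936; Haddad 0.3019; Okafor 0.1365.
Pro-rata amounts: Ferraro 1,400,139.20; Halvorsen 1,534,401.01; Haddad 1,577,575.62; Okafor 713,484.17.
At nearest $100: Ferraro $1,400,100; Halvorsen $1,534,400; Haddad $1,577,600; Okafor $713,500. Sum = $5,225,600.
Rounded total matches; no reconciliation needed.

Ferraro: $1,400,100 | Halvorsen: $1,534,400 | Haddad: $1,577,600 | Okafor: $713,500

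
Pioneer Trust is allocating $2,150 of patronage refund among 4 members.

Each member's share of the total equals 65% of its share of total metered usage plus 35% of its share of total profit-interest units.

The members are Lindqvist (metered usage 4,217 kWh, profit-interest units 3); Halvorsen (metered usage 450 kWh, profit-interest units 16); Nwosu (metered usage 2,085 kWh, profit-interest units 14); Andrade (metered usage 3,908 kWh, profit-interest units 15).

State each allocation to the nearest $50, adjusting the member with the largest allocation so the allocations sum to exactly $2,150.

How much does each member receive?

Lindqvist: $600 | Halvorsen: $300 | Nwosu: $500 | Andrade: $750

Metered usage total 10,660; profit-interest units total 48.
Combined weights (65% metered usage + 35% profit-interest units): Lindqvist 0.2790; Halvorsen 0.1441; Nwosu 0.2292; Andrade 0.3477.
Proportional shares: Lindqvist 599.87; Halvorsen 309.83; Nwosu 492.82; Andrade 747.49.
After rounding ($50): Lindqvist $600; Halvorsen $300; Nwosu $500; Andrade $750. Sum = $2,150.
Sum already equals the total — no adjustment.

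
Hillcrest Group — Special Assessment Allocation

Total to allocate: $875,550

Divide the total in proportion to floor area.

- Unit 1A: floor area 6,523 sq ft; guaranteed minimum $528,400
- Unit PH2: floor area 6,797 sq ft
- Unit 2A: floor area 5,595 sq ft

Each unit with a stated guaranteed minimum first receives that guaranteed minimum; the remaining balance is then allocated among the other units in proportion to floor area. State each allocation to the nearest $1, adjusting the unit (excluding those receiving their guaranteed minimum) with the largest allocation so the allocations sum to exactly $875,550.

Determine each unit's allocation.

Minimums first: Unit 1A $528,400. Remaining pool $347,150.
Remaining pool split over remaining floor area 12,392: Unit PH2 190,411.44 → $190,411; Unit 2A 156,738.56 → $156,739.

Unit 1A: $528,400; Unit PH2: $190,411; Unit 2A: $156,739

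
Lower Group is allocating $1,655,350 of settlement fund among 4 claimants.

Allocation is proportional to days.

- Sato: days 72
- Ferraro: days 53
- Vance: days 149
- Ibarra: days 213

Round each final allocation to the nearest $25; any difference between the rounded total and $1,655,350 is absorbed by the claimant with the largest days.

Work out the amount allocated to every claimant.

Sato: $244,725 · Ferraro: $180,150 · Vance: $506,450 · Ibarra: $724,025

Days total: 487.
Proportional shares: Sato 72/487 × $1,655,350 = 244,733.47; Ferraro 53/487 × $1,655,350 = 180,151.03; Vance 149/487 × $1,655,350 = 506,462.32; Ibarra 213/487 × $1,655,350 = 724,003.18.
After rounding ($25): Sato $244,725; Ferraro $180,150; Vance $506,450; Ibarra $724,000. Sum = $1,655,325.
Difference $1,655,350 − $1,655,325 = +$25 applied to largest days (Ibarra): Ibarra becomes $724,025.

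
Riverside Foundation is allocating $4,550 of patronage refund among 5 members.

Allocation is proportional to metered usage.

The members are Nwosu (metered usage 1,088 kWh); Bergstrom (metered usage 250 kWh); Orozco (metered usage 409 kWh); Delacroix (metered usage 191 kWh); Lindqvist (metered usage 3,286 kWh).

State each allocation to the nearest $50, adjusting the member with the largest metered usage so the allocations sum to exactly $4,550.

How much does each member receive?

Combined metered usage = 5,224.
Raw shares: Nwosu 1,088/5,224 × $4,550 = 947.63; Bergstrom 250/5,224 × $4,550 = 217.75; Orozco 409/5,224 × $4,550 = 356.23; Delacroix 191/5,224 × $4,550 = 166.36; Lindqvist 3,286/5,224 × $4,550 = 2,862.04.
After rounding ($50): Nwosu $950; Bergstrom $200; Orozco $350; Delacroix $150; Lindqvist $2,850. Sum = $4,500.
Difference $4,550 − $4,500 = +$50 applied to largest metered usage (Lindqvist): Lindqvist becomes $2,900.

Nwosu: $950 · Bergstrom: $200 · Orozco: $350 · Delacroix: $150 · Lindqvist: $2,900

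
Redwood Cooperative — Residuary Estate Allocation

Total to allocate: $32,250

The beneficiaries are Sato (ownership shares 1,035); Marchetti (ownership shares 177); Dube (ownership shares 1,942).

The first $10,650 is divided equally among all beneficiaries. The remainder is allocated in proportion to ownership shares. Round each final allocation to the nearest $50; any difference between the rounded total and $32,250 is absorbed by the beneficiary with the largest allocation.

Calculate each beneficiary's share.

Sato: $10,650 | Marchetti: $4,750 | Dube: $16,850

First tranche $10,650 split equally: $3,550 each.
Remainder $21,600 by ownership shares (total 3,154): Sato 7,088.14 → $7,100; Marchetti 1,212.18 → $1,200; Dube 13,299.68 → $13,300.
Totals: Sato $3,550 + $7,100 = $10,650; Marchetti $3,550 + $1,200 = $4,750; Dube $3,550 + $13,300 = $16,850.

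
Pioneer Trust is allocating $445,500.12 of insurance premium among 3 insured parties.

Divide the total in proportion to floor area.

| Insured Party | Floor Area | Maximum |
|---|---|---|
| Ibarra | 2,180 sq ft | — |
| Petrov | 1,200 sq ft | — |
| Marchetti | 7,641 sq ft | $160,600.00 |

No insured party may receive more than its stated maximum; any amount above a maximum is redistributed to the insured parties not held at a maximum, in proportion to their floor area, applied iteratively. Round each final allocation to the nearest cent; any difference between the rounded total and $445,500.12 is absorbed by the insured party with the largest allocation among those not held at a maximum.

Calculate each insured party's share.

Ibarra: $183,752.15; Petrov: $101,147.97; Marchetti: $160,600.00

Floor area total: 11,021.
Proportional shares (ignoring caps): Ibarra 88,121.7913; Petrov 48,507.4080; Marchetti 308,870.9207.
Held at cap: Marchetti ($160,600.00); balance $284,900.12 reallocated over remaining floor area 3,380.
Remaining shares: Ibarra 183,752.1484 → $183,752.15; Petrov 101,147.9716 → $101,147.97.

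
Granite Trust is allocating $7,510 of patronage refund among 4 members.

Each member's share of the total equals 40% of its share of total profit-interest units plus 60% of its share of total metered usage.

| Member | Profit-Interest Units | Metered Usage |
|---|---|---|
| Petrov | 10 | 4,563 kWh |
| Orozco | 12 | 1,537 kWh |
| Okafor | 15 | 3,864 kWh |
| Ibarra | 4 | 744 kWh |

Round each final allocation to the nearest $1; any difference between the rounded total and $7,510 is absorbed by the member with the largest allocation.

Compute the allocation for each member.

Totals — profit-interest units 41, metered usage 10,708.
Combined weights (40% profit-interest units + 60% metered usage): Petrov 0.3532; Orozco 0.2032; Okafor 0.3629; Ibarra 0.0807.
Proportional shares: Petrov 2,652.82; Orozco 1,526.00; Okafor 2,725.02; Ibarra 606.15.
Rounded to nearest $1: Petrov $2,653; Orozco $1,526; Okafor $2,725; Ibarra $606. Sum = $7,510.
Rounded total matches; no reconciliation needed.

Petrov: $2,653 · Orozco: $1,526 · Okafor: $2,725 · Ibarra: $606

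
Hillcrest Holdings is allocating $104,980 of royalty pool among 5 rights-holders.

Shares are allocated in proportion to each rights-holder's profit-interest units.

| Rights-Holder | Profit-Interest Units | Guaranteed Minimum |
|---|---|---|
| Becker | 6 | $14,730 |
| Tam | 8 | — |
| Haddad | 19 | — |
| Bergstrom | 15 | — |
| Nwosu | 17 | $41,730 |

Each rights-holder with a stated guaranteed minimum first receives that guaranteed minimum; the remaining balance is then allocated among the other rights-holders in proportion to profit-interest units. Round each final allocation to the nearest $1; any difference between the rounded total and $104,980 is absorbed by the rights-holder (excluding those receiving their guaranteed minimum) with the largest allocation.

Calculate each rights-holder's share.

Fund the minimums — Becker $14,730; Nwosu $41,730. Remaining pool $48,520.
Remaining pool split over remaining profit-interest units 42: Tam 9,241.90 → $9,242; Haddad 21,949.52 → $21,950; Bergstrom 17,328.57 → $17,329.
Rounding difference −$1 applied to Haddad → $21,949.

Becker: $14,730 | Tam: $9,242 | Haddad: $21,949 | Bergstrom: $17,329 | Nwosu: $41,730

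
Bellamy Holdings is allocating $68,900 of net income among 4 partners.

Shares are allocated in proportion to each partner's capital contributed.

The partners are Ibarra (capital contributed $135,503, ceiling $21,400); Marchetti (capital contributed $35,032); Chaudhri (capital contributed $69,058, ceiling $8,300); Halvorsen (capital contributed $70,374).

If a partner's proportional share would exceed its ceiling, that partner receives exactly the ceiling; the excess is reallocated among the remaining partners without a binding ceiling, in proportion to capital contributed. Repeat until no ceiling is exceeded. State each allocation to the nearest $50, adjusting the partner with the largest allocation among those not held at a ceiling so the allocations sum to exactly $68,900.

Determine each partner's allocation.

Sum of capital contributed: 309,967.
Proportional shares (ignoring caps): Ibarra 30,119.84; Marchetti 7,786.97; Chaudhri 15,350.33; Halvorsen 15,642.85.
Held at cap: Ibarra ($21,400), Chaudhri ($8,300); remaining pool $39,200 reallocated over remaining capital contributed 105,406.
Remaining shares: Marchetti 13,028.24 → $13,050; Halvorsen 26,171.76 → $26,150.

Ibarra: $21,400 · Marchetti: $13,050 · Chaudhri: $8,300 · Halvorsen: $26,150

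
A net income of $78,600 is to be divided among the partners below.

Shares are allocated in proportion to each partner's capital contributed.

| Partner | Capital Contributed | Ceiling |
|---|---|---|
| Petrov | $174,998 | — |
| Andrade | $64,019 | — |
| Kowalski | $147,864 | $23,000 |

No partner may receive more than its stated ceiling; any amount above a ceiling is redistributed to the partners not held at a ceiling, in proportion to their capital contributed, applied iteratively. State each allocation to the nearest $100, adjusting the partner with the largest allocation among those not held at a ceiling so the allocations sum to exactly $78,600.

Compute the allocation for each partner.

Total capital contributed = 386,881.
Pro-rata shares before constraints: Petrov 35,553.16; Andrade 13,006.31; Kowalski 30,040.53.
Held at cap: Kowalski ($23,000); residual $55,600 reallocated over remaining capital contributed 239,017.
Shares after redistribution: Petrov 40,707.94 → $40,700; Andrade 14,892.06 → $14,900.

Petrov: $40,700 | Andrade: $14,900 | Kowalski: $23,000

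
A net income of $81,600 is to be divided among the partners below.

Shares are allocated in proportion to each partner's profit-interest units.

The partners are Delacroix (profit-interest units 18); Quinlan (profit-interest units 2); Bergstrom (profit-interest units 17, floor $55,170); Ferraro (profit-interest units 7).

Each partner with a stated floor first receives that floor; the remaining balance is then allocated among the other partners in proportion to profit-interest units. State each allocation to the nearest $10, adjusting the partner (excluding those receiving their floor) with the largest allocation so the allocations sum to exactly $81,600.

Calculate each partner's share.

Minimums first: Bergstrom $55,170. Balance $26,430.
Balance split over remaining profit-interest units 27: Delacroix 17,620.00 → $17,620; Quinlan 1,957.78 → $1,960; Ferraro 6,852.22 → $6,850.

Delacroix: $17,620; Quinlan: $1,960; Bergstrom: $55,170; Ferraro: $6,850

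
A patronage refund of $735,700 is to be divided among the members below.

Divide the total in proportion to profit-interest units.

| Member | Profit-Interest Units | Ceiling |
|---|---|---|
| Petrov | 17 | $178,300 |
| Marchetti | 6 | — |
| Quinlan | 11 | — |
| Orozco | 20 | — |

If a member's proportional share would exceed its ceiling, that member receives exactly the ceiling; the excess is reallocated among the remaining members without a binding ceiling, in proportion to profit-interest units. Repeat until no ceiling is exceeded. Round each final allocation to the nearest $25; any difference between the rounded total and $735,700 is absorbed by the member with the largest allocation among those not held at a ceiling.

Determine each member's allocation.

Petrov: $178,300; Marchetti: $90,400; Quinlan: $165,725; Orozco: $301,275

Total profit-interest units = 54.
Pro-rata shares before constraints: Petrov 231,609.26; Marchetti 81,744.44; Quinlan 149,864.81; Orozco 272,481.48.
Capped: Petrov ($178,300); remaining pool $557,400 reallocated over remaining profit-interest units 37.
Redistributed shares: Marchetti 90,389.19 → $90,400; Quinlan 165,713.51 → $165,725; Orozco 301,297.30 → $301,300.
Rounding difference −$25 applied to Orozco → $301,275.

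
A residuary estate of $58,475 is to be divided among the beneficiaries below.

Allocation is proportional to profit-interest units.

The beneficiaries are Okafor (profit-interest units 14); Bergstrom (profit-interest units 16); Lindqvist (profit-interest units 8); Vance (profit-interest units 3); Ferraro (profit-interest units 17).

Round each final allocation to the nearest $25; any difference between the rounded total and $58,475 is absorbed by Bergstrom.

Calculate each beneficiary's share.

Okafor: $14,125 · Bergstrom: $16,100 · Lindqvist: $8,075 · Vance: $3,025 · Ferraro: $17,150

Combined profit-interest units = 58.
Raw shares: Okafor 14/58 × $58,475 = 14,114.66; Bergstrom 16/58 × $58,475 = 16,131.03; Lindqvist 8/58 × $58,475 = 8,065.52; Vance 3/58 × $58,475 = 3,024.57; Ferraro 17/58 × $58,475 = 17,139.22.
After rounding ($25): Okafor $14,125; Bergstrom $16,125; Lindqvist $8,075; Vance $3,025; Ferraro $17,150. Sum = $58,500.
Difference $58,475 − $58,500 = −$25 applied to Bergstrom: Bergstrom becomes $16,100.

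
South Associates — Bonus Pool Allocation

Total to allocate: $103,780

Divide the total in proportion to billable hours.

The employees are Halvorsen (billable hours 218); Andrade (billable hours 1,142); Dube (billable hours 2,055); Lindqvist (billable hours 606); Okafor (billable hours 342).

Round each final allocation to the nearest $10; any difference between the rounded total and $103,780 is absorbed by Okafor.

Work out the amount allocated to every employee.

Combined billable hours = 4,363.
Raw shares: Halvorsen 218/4,363 × $103,780 = 5,185.43; Andrade 1,142/4,363 × $103,780 = 27,164.05; Dube 2,055/4,363 × $103,780 = 48,881.02; Lindqvist 606/4,363 × $103,780 = 14,414.55; Okafor 342/4,363 × $103,780 = 8,134.94.
At nearest $10: Halvorsen $5,190; Andrade $27,160; Dube $48,880; Lindqvist $14,410; Okafor $8,130. Sum = $103,770.
Difference $103,780 − $103,770 = +$10 applied to Okafor: Okafor becomes $8,140.

Halvorsen: $5,190 | Andrade: $27,160 | Dube: $48,880 | Lindqvist: $14,410 | Okafor: $8,140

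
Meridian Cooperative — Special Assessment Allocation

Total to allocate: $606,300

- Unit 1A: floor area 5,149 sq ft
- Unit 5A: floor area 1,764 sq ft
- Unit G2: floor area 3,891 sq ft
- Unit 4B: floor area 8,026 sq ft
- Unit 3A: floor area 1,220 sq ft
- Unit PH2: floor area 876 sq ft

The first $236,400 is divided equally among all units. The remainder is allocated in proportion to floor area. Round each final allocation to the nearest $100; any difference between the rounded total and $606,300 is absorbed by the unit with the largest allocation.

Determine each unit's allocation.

First tranche $236,400 split equally: $39,400 each.
Remainder $369,900 by floor area (total 20,926): Unit 1A 91,016.68 → $91,000; Unit 5A 31,181.48 → $31,200; Unit G2 68,779.55 → $68,800; Unit 4B 141,872.19 → $141,900; Unit 3A 21,565.42 → $21,600; Unit PH2 15,484.68 → $15,500.
Rounding difference −$100 on remainder applied to Unit 4B.
Totals: Unit 1A $39,400 + $91,000 = $130,400; Unit 5A $39,400 + $31,200 = $70,600; Unit G2 $39,400 + $68,800 = $108,200; Unit 4B $39,400 + $141,800 = $181,200; Unit 3A $39,400 + $21,600 = $61,000; Unit PH2 $39,400 + $15,500 = $54,900.

Unit 1A: $130,400 · Unit 5A: $70,600 · Unit G2: $108,200 · Unit 4B: $181,200 · Unit 3A: $61,000 · Unit PH2: $54,900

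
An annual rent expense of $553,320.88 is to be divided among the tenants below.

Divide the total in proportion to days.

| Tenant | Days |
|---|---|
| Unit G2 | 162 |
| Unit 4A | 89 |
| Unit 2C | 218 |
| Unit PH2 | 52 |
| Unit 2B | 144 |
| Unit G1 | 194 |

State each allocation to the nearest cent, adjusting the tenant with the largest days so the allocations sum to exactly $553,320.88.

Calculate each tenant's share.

Total days = 162 + 89 + 218 + 52 + 144 + 194 = 859.
Unrounded shares: Unit G2 104,351.5513; Unit 4A 57,328.9387; Unit 2C 140,423.6925; Unit PH2 33,495.5597; Unit 2B 92,756.9345; Unit G1 124,964.2034.
At nearest cent: Unit G2 $104,351.55; Unit 4A $57,328.94; Unit 2C $140,423.69; Unit PH2 $33,495.56; Unit 2B $92,756.93; Unit G1 $124,964.20. Sum = $553,320.87.
Difference $553,320.88 − $553,320.87 = +$0.01 applied to largest days (Unit 2C): Unit 2C becomes $140,423.70.

Unit G2: $104,351.55; Unit 4A: $57,328.94; Unit 2C: $140,423.70; Unit PH2: $33,495.56; Unit 2B: $92,756.93; Unit G1: $124,964.20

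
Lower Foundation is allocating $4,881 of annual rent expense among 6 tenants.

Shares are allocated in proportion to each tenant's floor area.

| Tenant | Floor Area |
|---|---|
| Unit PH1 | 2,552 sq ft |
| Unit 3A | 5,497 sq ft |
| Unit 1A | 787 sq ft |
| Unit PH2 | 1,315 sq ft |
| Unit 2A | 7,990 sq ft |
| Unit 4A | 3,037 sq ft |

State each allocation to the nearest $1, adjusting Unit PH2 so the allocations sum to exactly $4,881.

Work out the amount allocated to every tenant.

Sum of floor area: 21,178.
Raw shares: Unit PH1 2,552/21,178 × $4,881 = 588.17; Unit 3A 5,497/21,178 × $4,881 = 1,266.92; Unit 1A 787/21,178 × $4,881 = 181.38; Unit PH2 1,315/21,178 × $4,881 = 303.07; Unit 2A 7,990/21,178 × $4,881 = 1,841.495; Unit 4A 3,037/21,178 × $4,881 = 699.95.
Rounded to nearest $1: Unit PH1 $588; Unit 3A $1,267; Unit 1A $181; Unit PH2 $303; Unit 2A $1,841; Unit 4A $700. Sum = $4,880.
Difference $4,881 − $4,880 = +$1 applied to Unit PH2: Unit PH2 becomes $304.

Unit PH1: $588; Unit 3A: $1,267; Unit 1A: $181; Unit PH2: $304; Unit 2A: $1,841; Unit 4A: $700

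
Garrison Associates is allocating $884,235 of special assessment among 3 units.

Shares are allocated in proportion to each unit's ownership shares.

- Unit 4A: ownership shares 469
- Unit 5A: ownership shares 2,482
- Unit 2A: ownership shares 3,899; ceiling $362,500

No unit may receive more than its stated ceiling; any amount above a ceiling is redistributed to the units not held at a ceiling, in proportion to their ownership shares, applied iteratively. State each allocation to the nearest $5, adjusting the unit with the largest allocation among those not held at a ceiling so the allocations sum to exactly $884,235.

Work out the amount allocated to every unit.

Unit 4A: $82,920 | Unit 5A: $438,815 | Unit 2A: $362,500

Total ownership shares = 6,850.
Unconstrained shares: Unit 4A 60,541.05; Unit 5A 320,389.97; Unit 2A 503,303.98.
Cap binds for Unit 2A ($362,500); balance $521,735 reallocated over remaining ownership shares 2,951.
Shares after redistribution: Unit 4A 82,918.91 → $82,920; Unit 5A 438,816.09 → $438,815.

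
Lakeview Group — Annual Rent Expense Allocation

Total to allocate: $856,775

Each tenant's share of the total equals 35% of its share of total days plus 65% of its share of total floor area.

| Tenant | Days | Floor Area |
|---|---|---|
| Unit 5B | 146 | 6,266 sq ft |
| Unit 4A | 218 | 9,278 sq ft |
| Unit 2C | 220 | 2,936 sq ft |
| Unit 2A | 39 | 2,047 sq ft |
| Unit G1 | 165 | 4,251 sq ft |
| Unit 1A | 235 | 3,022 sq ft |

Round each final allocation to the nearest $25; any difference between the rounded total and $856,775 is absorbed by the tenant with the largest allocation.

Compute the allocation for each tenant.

Unit 5B: $168,325; Unit 4A: $249,750; Unit 2C: $123,300; Unit 2A: $52,450; Unit G1: $133,525; Unit 1A: $129,425

Days total 1,023; floor area total 27,800.
Combined weights (35% days + 65% floor area): Unit 5B 0.1965; Unit 4A 0.2915; Unit 2C 0.1439; Unit 2A 0.0612; Unit G1 0.1558; Unit 1A 0.1511.
Raw shares: Unit 5B 168,320.58; Unit 4A 249,763.80; Unit 2C 123,303.89; Unit 2A 52,438.59; Unit G1 133,524.53; Unit 1A 129,423.62.
At nearest $25: Unit 5B $168,325; Unit 4A $249,775; Unit 2C $123,300; Unit 2A $52,450; Unit G1 $133,525; Unit 1A $129,425. Sum = $856,800.
Difference $856,775 − $856,800 = −$25 applied to largest allocation (Unit 4A): Unit 4A becomes $249,750.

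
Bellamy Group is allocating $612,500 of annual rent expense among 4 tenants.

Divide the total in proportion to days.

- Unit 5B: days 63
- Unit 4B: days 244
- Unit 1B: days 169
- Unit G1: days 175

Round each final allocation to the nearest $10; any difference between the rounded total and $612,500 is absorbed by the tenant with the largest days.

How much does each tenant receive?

Unit 5B: $59,270 · Unit 4B: $229,570 · Unit 1B: $159,010 · Unit G1: $164,650

Total days = 63 + 244 + 169 + 175 = 651.
Proportional shares: Unit 5B 59,274.19; Unit 4B 229,569.89; Unit 1B 159,005.38; Unit G1 164,650.54.
At nearest $10: Unit 5B $59,270; Unit 4B $229,570; Unit 1B $159,010; Unit G1 $164,650. Sum = $612,500.
Sum already equals the total — no adjustment.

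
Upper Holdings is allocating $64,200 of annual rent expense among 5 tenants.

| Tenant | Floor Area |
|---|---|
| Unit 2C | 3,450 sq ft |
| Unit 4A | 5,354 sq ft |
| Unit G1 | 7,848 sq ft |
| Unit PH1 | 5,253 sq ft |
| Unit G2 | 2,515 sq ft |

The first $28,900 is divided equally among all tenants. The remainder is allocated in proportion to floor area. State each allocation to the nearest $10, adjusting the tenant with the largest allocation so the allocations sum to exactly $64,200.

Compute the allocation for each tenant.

Unit 2C: $10,770; Unit 4A: $13,520; Unit G1: $17,120; Unit PH1: $13,370; Unit G2: $9,420

Equal tier: $28,900 ÷ 5 = $5,780 apiece.
Remainder $35,300 by floor area (total 24,420): Unit 2C 4,987.10 → $4,990; Unit 4A 7,739.40 → $7,740; Unit G1 11,344.57 → $11,340; Unit PH1 7,593.40 → $7,590; Unit G2 3,635.52 → $3,640.
Totals: Unit 2C $5,780 + $4,990 = $10,770; Unit 4A $5,780 + $7,740 = $13,520; Unit G1 $5,780 + $11,340 = $17,120; Unit PH1 $5,780 + $7,590 = $13,370; Unit G2 $5,780 + $3,640 = $9,420.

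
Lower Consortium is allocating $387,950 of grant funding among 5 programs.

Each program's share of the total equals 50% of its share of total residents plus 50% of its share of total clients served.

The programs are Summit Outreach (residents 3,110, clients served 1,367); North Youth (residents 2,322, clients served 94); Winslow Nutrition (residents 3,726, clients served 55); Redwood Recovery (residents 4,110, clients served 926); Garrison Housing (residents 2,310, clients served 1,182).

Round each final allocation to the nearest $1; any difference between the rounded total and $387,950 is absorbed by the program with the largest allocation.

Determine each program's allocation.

Residents total 15,578; clients served total 3,624.
Combined weights (50% residents + 50% clients served): Summit Outreach 0.2884; North Youth 0.0875; Winslow Nutrition 0.1272; Redwood Recovery 0.2597; Garrison Housing 0.2372.
Raw shares: Summit Outreach 111,894.10; North Youth 33,944.57; Winslow Nutrition 49,339.49; Redwood Recovery 100,741.38; Garrison Housing 92,030.47.
At nearest $1: Summit Outreach $111,894; North Youth $33,945; Winslow Nutrition $49,339; Redwood Recovery $100,741; Garrison Housing $92,030. Sum = $387,949.
Difference $387,950 − $387,949 = +$1 applied to largest allocation (Summit Outreach): Summit Outreach becomes $111,895.

Summit Outreach: $111,895; North Youth: $33,945; Winslow Nutrition: $49,339; Redwood Recovery: $100,741; Garrison Housing: $92,030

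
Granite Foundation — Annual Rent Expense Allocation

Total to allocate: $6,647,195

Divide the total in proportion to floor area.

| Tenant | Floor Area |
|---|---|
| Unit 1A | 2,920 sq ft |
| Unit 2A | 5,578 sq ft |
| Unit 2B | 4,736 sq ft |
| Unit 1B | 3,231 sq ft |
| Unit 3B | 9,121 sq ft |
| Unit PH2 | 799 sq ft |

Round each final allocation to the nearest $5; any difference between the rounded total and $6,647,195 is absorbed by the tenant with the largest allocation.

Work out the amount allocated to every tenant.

Unit 1A: $735,640 | Unit 2A: $1,405,270 | Unit 2B: $1,193,145 | Unit 1B: $813,990 | Unit 3B: $2,297,855 | Unit PH2: $201,295

Total floor area = 26,385.
Unrounded shares: Unit 1A 2,920/26,385 × $6,647,195 = 735,638.03; Unit 2A 5,578/26,385 × $6,647,195 = 1,405,270.18; Unit 2B 4,736/26,385 × $6,647,195 = 1,193,144.42; Unit 1B 3,231/26,385 × $6,647,195 = 813,988.52; Unit 3B 9,121/26,385 × $6,647,195 = 2,297,861.12; Unit PH2 799/26,385 × $6,647,195 = 201,292.73.
Rounded to nearest $5: Unit 1A $735,640; Unit 2A $1,405,270; Unit 2B $1,193,145; Unit 1B $813,990; Unit 3B $2,297,860; Unit PH2 $201,295. Sum = $6,647,200.
Difference $6,647,195 − $6,647,200 = −$5 applied to largest allocation (Unit 3B): Unit 3B becomes $2,297,855.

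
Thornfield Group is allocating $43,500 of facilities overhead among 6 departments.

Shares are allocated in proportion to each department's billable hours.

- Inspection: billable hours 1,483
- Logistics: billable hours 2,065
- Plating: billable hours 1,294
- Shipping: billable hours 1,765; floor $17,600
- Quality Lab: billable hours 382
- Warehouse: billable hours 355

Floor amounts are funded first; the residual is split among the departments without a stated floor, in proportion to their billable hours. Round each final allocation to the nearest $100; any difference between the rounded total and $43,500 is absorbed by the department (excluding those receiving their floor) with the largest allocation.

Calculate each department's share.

Minimums first: Shipping $17,600. Remaining pool $25,900.
Remaining pool split over remaining billable hours 5,579: Inspection 6,884.69 → $6,900; Logistics 9,586.57 → $9,600; Plating 6,007.28 → $6,000; Quality Lab 1,773.40 → $1,800; Warehouse 1,648.06 → $1,600.

Inspection: $6,900; Logistics: $9,600; Plating: $6,000; Shipping: $17,600; Quality Lab: $1,800; Warehouse: $1,600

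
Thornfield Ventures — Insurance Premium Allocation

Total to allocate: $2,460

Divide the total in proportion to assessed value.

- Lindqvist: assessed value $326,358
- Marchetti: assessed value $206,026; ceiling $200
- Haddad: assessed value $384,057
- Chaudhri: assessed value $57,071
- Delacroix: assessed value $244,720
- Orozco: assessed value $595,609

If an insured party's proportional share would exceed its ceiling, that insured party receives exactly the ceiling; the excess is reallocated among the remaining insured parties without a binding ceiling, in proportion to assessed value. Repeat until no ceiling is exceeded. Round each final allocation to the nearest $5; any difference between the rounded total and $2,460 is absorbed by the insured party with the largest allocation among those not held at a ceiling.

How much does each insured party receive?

Lindqvist: $460 · Marchetti: $200 · Haddad: $540 · Chaudhri: $80 · Delacroix: $345 · Orozco: $835

Assessed value total: 1,813,841.
Unconstrained shares: Lindqvist 442.62; Marchetti 279.42; Haddad 520.87; Chaudhri 77.40; Delacroix 331.90; Orozco 807.79.
Capped: Marchetti ($200); balance $2,260 reallocated over remaining assessed value 1,607,815.
Remaining shares: Lindqvist 458.74 → $460; Haddad 539.84 → $540; Chaudhri 80.22 → $80; Delacroix 343.99 → $345; Orozco 837.21 → $835.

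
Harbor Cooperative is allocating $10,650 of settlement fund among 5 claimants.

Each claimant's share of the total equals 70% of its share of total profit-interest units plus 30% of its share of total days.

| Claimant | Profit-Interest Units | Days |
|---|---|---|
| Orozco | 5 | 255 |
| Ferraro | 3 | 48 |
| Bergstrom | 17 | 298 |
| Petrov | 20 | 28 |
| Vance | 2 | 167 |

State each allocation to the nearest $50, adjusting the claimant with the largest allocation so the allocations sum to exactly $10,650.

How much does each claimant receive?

Totals — profit-interest units 47, days 796.
Blended shares (70% profit-interest units + 30% days): Orozco 0.1706; Ferraro 0.0628; Bergstrom 0.3655; Petrov 0.3084; Vance 0.0927.
Pro-rata amounts: Orozco 1,816.61; Ferraro 668.51; Bergstrom 3,892.61; Petrov 3,284.73; Vance 987.54.
At nearest $50: Orozco $1,800; Ferraro $650; Bergstrom $3,900; Petrov $3,300; Vance $1,000. Sum = $10,650.
Rounded total matches; no reconciliation needed.

Orozco: $1,800; Ferraro: $650; Bergstrom: $3,900; Petrov: $3,300; Vance: $1,000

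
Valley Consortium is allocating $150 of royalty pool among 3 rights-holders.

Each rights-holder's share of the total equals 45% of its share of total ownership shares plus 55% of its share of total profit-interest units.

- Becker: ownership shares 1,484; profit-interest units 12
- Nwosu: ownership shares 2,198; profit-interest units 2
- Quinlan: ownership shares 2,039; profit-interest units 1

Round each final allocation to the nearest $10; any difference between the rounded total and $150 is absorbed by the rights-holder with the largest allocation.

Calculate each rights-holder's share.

Totals — ownership shares 5,721, profit-interest units 15.
Combined weights (45% ownership shares + 55% profit-interest units): Becker 0.5567; Nwosu 0.2462; Quinlan 0.1970.
Unrounded shares: Becker 83.51; Nwosu 36.93; Quinlan 29.56.
Rounded to nearest $10: Becker $80; Nwosu $40; Quinlan $30. Sum = $150.
No rounding difference to absorb.

Becker: $80 | Nwosu: $40 | Quinlan: $30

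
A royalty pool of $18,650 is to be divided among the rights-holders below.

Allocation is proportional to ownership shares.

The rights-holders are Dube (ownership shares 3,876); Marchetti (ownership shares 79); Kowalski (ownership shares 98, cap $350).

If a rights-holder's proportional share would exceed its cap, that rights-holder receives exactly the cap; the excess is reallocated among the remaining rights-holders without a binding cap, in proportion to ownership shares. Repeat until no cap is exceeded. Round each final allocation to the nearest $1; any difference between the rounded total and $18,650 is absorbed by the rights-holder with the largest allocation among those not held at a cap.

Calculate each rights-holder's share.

Dube: $17,934 · Marchetti: $366 · Kowalski: $350

Combined ownership shares = 4,053.
Pro-rata shares before constraints: Dube 17,835.53; Marchetti 363.52; Kowalski 450.95.
Cap binds for Kowalski ($350); residual $18,300 reallocated over remaining ownership shares 3,955.
Remaining shares: Dube 17,934.46 → $17,934; Marchetti 365.54 → $366.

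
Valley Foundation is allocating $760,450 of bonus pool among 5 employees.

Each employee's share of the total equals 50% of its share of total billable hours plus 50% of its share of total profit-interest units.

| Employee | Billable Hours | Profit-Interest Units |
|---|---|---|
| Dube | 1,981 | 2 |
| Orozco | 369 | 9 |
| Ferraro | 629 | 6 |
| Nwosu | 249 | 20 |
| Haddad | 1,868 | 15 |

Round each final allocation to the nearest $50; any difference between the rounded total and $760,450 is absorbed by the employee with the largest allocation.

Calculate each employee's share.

Dube: $162,450; Orozco: $93,350; Ferraro: $90,800; Nwosu: $164,800; Haddad: $249,050

Totals — billable hours 5,096, profit-interest units 52.
Blended shares (50% billable hours + 50% profit-interest units): Dube 0.2136; Orozco 0.1227; Ferraro 0.1194; Nwosu 0.2167; Haddad 0.3275.
Pro-rata amounts: Dube 162,431.28; Orozco 93,340.16; Ferraro 90,803.34; Nwosu 164,818.88; Haddad 249,056.33.
After rounding ($50): Dube $162,450; Orozco $93,350; Ferraro $90,800; Nwosu $164,800; Haddad $249,050. Sum = $760,450.
Rounded total matches; no reconciliation needed.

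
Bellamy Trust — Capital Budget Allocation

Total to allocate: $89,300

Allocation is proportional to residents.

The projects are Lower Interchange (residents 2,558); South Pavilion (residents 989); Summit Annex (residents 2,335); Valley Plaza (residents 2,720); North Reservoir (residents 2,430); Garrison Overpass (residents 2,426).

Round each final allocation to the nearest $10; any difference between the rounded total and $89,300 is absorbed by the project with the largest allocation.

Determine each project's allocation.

Lower Interchange: $16,970 | South Pavilion: $6,560 | Summit Annex: $15,490 | Valley Plaza: $18,060 | North Reservoir: $16,120 | Garrison Overpass: $16,100

Combined residents = 13,458.
Unrounded shares: Lower Interchange 2,558/13,458 × $89,300 = 16,973.50; South Pavilion 989/13,458 × $89,300 = 6,562.47; Summit Annex 2,335/13,458 × $89,300 = 15,493.80; Valley Plaza 2,720/13,458 × $89,300 = 18,048.45; North Reservoir 2,430/13,458 × $89,300 = 16,124.16; Garrison Overpass 2,426/13,458 × $89,300 = 16,097.62.
Rounded to nearest $10: Lower Interchange $16,970; South Pavilion $6,560; Summit Annex $15,490; Valley Plaza $18,050; North Reservoir $16,120; Garrison Overpass $16,100. Sum = $89,290.
Difference $89,300 − $89,290 = +$10 applied to largest allocation (Valley Plaza): Valley Plaza becomes $18,060.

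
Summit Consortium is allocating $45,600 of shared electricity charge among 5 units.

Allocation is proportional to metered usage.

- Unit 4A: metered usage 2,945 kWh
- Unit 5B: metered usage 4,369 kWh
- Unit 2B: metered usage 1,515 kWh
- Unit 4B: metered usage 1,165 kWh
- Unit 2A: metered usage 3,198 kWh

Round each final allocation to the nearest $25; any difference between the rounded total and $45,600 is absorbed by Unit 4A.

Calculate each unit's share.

Unit 4A: $10,200 · Unit 5B: $15,100 · Unit 2B: $5,225 · Unit 4B: $4,025 · Unit 2A: $11,050

Sum of metered usage: 13,192.
Unrounded shares: Unit 4A 2,945/13,192 × $45,600 = 10,179.81; Unit 5B 4,369/13,192 × $45,600 = 15,102.06; Unit 2B 1,515/13,192 × $45,600 = 5,236.81; Unit 4B 1,165/13,192 × $45,600 = 4,026.99; Unit 2A 3,198/13,192 × $45,600 = 11,054.34.
Rounded to nearest $25: Unit 4A $10,175; Unit 5B $15,100; Unit 2B $5,225; Unit 4B $4,025; Unit 2A $11,050. Sum = $45,575.
Difference $45,600 − $45,575 = +$25 applied to Unit 4A: Unit 4A becomes $10,200.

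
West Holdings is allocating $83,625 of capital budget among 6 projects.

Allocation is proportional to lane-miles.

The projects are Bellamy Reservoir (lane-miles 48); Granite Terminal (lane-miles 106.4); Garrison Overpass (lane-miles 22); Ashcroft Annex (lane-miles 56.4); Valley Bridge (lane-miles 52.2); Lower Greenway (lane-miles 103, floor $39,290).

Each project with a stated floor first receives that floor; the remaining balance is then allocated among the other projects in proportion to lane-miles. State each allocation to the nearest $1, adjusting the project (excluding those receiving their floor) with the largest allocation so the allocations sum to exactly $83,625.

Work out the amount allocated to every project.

Guaranteed amounts: Lower Greenway $39,290. Remaining pool $44,335.
Remaining pool split over remaining lane-miles 285: Bellamy Reservoir 7,466.95 → $7,467; Granite Terminal 16,551.73 → $16,552; Garrison Overpass 3,422.35 → $3,422; Ashcroft Annex 8,773.66 → $8,774; Valley Bridge 8,120.31 → $8,120.

Bellamy Reservoir: $7,467 · Granite Terminal: $16,552 · Garrison Overpass: $3,422 · Ashcroft Annex: $8,774 · Valley Bridge: $8,120 · Lower Greenway: $39,290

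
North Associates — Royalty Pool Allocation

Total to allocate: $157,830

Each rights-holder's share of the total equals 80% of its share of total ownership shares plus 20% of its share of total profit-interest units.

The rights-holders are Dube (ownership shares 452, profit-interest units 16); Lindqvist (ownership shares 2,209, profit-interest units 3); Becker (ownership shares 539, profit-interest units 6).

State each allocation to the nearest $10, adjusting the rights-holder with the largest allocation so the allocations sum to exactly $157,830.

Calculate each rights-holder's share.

Totals — ownership shares 3,200, profit-interest units 25.
Blended shares (80% ownership shares + 20% profit-interest units): Dube 0.2410; Lindqvist 0.5763; Becker 0.1827.
Proportional shares: Dube 38,037.03; Lindqvist 90,949.54; Becker 28,843.43.
After rounding ($10): Dube $38,040; Lindqvist $90,950; Becker $28,840. Sum = $157,830.
No rounding difference to absorb.

Dube: $38,040; Lindqvist: $90,950; Becker: $28,840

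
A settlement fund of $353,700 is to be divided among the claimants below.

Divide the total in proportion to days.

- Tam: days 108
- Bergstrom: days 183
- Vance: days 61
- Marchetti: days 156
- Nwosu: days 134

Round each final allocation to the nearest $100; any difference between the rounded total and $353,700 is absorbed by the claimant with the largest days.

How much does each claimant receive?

Tam: $59,500 · Bergstrom: $100,900 · Vance: $33,600 · Marchetti: $85,900 · Nwosu: $73,800

Sum of days: 108 + 183 + 61 + 156 + 134 = 642.
Unrounded shares: Tam 59,500.93; Bergstrom 100,821.03; Vance 33,607.01; Marchetti 85,945.79; Nwosu 73,825.23.
At nearest $100: Tam $59,500; Bergstrom $100,800; Vance $33,600; Marchetti $85,900; Nwosu $73,800. Sum = $353,600.
Difference $353,700 − $353,600 = +$100 applied to largest days (Bergstrom): Bergstrom becomes $100,900.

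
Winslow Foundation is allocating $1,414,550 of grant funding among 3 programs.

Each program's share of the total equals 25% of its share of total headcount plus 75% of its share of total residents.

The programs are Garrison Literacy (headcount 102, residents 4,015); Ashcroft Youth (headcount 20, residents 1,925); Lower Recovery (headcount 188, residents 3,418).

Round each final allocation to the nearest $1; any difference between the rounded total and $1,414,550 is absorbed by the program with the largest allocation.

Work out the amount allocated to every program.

Headcount total 310; residents total 9,358.
Composite weights (25% headcount + 75% residents): Garrison Literacy 0.4040; Ashcroft Youth 0.1704; Lower Recovery 0.4255.
Raw shares: Garrison Literacy 571,537.00; Ashcroft Youth 241,051.76; Lower Recovery 601,961.25.
At nearest $1: Garrison Literacy $571,537; Ashcroft Youth $241,052; Lower Recovery $601,961. Sum = $1,414,550.
No rounding difference to absorb.

Garrison Literacy: $571,537 | Ashcroft Youth: $241,052 | Lower Recovery: $601,961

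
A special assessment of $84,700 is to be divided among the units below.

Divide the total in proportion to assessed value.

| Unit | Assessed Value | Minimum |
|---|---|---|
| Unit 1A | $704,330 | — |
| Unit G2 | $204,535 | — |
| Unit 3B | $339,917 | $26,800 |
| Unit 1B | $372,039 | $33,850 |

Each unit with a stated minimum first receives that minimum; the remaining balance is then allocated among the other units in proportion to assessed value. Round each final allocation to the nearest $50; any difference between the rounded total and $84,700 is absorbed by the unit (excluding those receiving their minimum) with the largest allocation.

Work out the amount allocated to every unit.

Minimums first: Unit 3B $26,800; Unit 1B $33,850. Residual $24,050.
Residual split over remaining assessed value 908,865: Unit 1A 18,637.68 → $18,650; Unit G2 5,412.32 → $5,400.

Unit 1A: $18,650 | Unit G2: $5,400 | Unit 3B: $26,800 | Unit 1B: $33,850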